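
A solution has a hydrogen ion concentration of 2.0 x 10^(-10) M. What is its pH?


pH = -log10([H+])
pH = -log10(2.0 x 10^(-10))
pH = 9.699

9.699


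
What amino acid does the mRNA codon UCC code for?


Standard genetic code lookup.
Codon UCC -> Ser

Ser


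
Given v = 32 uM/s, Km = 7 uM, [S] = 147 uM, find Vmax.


Vmax = v * (Km + [S]) / [S]
Vmax = 32 * (7 + 147) / 147
Vmax = 33.5238 uM/s

33.5238 uM/s


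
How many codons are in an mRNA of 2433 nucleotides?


codons = nucleotides / 3
codons = 2433 / 3 = 811

811


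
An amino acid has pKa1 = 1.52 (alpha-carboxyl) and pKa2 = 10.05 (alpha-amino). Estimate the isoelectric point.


pI = (pKa1 + pKa2) / 2
pI = (1.52 + 10.05) / 2
pI = 5.785

5.785


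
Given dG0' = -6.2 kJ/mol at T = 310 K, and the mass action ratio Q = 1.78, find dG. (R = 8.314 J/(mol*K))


dG = dG0' + RT * ln(Q) / 1000
dG = -6.2 + 8.314 * 310 * ln(1.78) / 1000
dG = -4.7139 kJ/mol

-4.7139 kJ/mol


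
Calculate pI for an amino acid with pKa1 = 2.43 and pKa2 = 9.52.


pI = (pKa1 + pKa2) / 2
pI = (2.43 + 9.52) / 2
pI = 5.975

5.975


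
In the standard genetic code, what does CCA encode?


Standard genetic code lookup.
Codon CCA -> Pro

Pro


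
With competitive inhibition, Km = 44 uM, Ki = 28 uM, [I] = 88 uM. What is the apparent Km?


Km_app = Km * (1 + [I]/Ki)
Km_app = 44 * (1 + 88/28)
Km_app = 182.2857 uM

182.2857 uM


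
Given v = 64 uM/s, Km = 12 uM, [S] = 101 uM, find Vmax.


Vmax = v * (Km + [S]) / [S]
Vmax = 64 * (12 + 101) / 101
Vmax = 71.604 uM/s

71.604 uM/s


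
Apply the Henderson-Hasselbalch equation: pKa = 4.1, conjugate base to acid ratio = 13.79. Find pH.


pH = pKa + log10([A-]/[HA])
pH = 4.1 + log10(13.79)
pH = 5.2396

5.2396


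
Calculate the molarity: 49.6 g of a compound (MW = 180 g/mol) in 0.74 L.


C = (mass / MW) / volume
C = (49.6 / 180) / 0.74
C = 0.3724 M

0.3724 M


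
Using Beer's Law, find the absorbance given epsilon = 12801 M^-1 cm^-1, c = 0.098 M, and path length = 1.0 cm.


A = epsilon * c * l
A = 12801 * 0.098 * 1.0
A = 1254.498

1254.498


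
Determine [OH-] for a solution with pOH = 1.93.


[OH-] = 10^(-pOH)
[OH-] = 10^(-1.93)
[OH-] = 0.0117 M

0.0117 M


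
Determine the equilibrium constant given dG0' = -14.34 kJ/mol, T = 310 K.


Keq = exp(-dG0 * 1000 / (R * T))
Keq = exp(-(-14.34) * 1000 / (8.314 * 310))
Keq = 260.8318

260.8318


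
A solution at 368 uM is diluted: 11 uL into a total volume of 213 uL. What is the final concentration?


C2 = C1 * V1 / V2
C2 = 368 * 11 / 213
C2 = 19.0047 uM

19.0047 uM


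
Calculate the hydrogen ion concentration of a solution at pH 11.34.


[H+] = 10^(-pH)
[H+] = 10^(-11.34)
[H+] = 4.571e-12 M

4.571e-12 M


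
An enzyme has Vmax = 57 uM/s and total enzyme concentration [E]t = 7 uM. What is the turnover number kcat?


kcat = Vmax / [E]t
kcat = 57 / 7
kcat = 8.1429 s^-1

8.1429 s^-1


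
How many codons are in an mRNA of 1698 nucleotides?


codons = nucleotides / 3
codons = 1698 / 3 = 566

566


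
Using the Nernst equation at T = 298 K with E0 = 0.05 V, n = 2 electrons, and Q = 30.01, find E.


E = E0 - (RT/nF) * ln(Q)
E = 0.05 - (8.314 * 298 / (2 * 96485)) * ln(30.01)
E = 0.0063 V

0.0063 V


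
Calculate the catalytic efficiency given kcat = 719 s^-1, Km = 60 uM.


Catalytic efficiency = kcat / Km
= 719 / 60
= 11.9833 uM^-1*s^-1

11.9833 uM^-1*s^-1


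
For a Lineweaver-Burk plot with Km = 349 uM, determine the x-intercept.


x-intercept = -1/Km
= -1/349
= -0.0029 1/uM

-0.0029 1/uM


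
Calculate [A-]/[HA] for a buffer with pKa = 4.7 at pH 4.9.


[A-]/[HA] = 10^(pH - pKa)
= 10^(4.9 - 4.7)
= 1.5849

1.5849


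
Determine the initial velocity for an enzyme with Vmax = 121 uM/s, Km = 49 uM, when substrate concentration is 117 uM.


v = Vmax * [S] / (Km + [S])
v = 121 * 117 / (49 + 117)
v = 85.2831 uM/s

85.2831 uM/s


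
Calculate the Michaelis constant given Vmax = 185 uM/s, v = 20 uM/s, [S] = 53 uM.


Km = [S] * (Vmax - v) / v
Km = 53 * (185 - 20) / 20
Km = 437.25 uM

437.25 uM


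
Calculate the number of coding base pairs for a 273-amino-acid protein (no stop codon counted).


Each amino acid = 1 codon = 3 bp
bp = 273 * 3 = 819 bp

819 bp


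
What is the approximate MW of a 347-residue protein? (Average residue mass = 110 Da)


MW = n_residues * 110 Da
MW = 347 * 110
MW = 38170 Da

38170 Da


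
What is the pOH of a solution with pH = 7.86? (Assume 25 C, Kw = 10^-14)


pOH = 14 - pH
pOH = 14 - 7.86
pOH = 6.14

6.14


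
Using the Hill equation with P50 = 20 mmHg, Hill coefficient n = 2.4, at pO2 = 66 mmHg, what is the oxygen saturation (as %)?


Y = pO2^n / (P50^n + pO2^n)
Y = 66^2.4 / (20^2.4 + 66^2.4)
Y = 94.61%

94.61%


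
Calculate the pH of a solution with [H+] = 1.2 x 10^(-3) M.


pH = -log10([H+])
pH = -log10(1.2 x 10^(-3))
pH = 2.9208

2.9208


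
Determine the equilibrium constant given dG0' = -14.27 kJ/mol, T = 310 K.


Keq = exp(-dG0 * 1000 / (R * T))
Keq = exp(-(-14.27) * 1000 / (8.314 * 310))
Keq = 253.843

253.843


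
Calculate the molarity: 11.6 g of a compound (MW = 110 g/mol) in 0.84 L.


C = (mass / MW) / volume
C = (11.6 / 110) / 0.84
C = 0.1255 M

0.1255 M


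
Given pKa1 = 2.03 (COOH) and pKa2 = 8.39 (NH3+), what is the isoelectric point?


pI = (pKa1 + pKa2) / 2
pI = (2.03 + 8.39) / 2
pI = 5.21

5.21


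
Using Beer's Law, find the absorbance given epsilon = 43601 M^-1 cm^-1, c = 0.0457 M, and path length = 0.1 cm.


A = epsilon * c * l
A = 43601 * 0.0457 * 0.1
A = 199.2566

199.2566


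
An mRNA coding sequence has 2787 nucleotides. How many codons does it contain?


codons = nucleotides / 3
codons = 2787 / 3 = 929

929


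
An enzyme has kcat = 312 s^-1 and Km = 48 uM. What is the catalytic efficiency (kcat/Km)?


Catalytic efficiency = kcat / Km
= 312 / 48
= 6.5 uM^-1*s^-1

6.5 uM^-1*s^-1


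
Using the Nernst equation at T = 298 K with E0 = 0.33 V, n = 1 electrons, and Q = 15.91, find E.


E = E0 - (RT/nF) * ln(Q)
E = 0.33 - (8.314 * 298 / (1 * 96485)) * ln(15.91)
E = 0.2589 V

0.2589 V


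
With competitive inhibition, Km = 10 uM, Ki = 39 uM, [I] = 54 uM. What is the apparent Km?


Km_app = Km * (1 + [I]/Ki)
Km_app = 10 * (1 + 54/39)
Km_app = 23.8462 uM

23.8462 uM


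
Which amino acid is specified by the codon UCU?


Standard genetic code lookup.
Codon UCU -> Ser

Ser


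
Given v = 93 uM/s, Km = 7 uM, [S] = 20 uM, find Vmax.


Vmax = v * (Km + [S]) / [S]
Vmax = 93 * (7 + 20) / 20
Vmax = 125.55 uM/s

125.55 uM/s


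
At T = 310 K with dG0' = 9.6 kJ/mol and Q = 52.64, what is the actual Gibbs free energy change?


dG = dG0' + RT * ln(Q) / 1000
dG = 9.6 + 8.314 * 310 * ln(52.64) / 1000
dG = 19.8152 kJ/mol

19.8152 kJ/mol


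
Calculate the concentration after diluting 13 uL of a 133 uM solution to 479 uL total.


C2 = C1 * V1 / V2
C2 = 133 * 13 / 479
C2 = 3.6096 uM

3.6096 uM


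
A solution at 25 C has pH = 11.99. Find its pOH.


pOH = 14 - pH
pOH = 14 - 11.99
pOH = 2.01

2.01


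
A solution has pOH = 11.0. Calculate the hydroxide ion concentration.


[OH-] = 10^(-pOH)
[OH-] = 10^(-11.0)
[OH-] = 1.000e-11 M

1.000e-11 M


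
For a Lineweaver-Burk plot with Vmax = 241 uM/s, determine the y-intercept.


y-intercept = 1/Vmax
= 1/241
= 0.0041 s/uM

0.0041 s/uM


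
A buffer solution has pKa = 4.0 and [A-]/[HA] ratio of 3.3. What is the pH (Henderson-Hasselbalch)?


pH = pKa + log10([A-]/[HA])
pH = 4.0 + log10(3.3)
pH = 4.5185

4.5185


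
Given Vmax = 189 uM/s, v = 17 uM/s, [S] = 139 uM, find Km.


Km = [S] * (Vmax - v) / v
Km = 139 * (189 - 17) / 17
Km = 1406.3529 uM

1406.3529 uM


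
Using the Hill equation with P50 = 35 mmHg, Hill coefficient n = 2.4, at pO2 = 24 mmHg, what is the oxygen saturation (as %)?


Y = pO2^n / (P50^n + pO2^n)
Y = 24^2.4 / (35^2.4 + 24^2.4)
Y = 28.79%

28.79%


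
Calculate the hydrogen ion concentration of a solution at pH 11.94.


[H+] = 10^(-pH)
[H+] = 10^(-11.94)
[H+] = 1.148e-12 M

1.148e-12 M


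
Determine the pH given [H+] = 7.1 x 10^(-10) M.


pH = -log10([H+])
pH = -log10(7.1 x 10^(-10))
pH = 9.1487

9.1487


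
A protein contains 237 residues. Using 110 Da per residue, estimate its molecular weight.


MW = n_residues * 110 Da
MW = 237 * 110
MW = 26070 Da

26070 Da


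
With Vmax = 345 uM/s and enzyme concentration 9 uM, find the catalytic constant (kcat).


kcat = Vmax / [E]t
kcat = 345 / 9
kcat = 38.3333 s^-1

38.3333 s^-1


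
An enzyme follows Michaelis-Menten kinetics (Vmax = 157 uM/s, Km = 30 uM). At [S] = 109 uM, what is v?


v = Vmax * [S] / (Km + [S])
v = 157 * 109 / (30 + 109)
v = 123.1151 uM/s

123.1151 uM/s


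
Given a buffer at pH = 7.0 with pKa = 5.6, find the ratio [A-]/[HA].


[A-]/[HA] = 10^(pH - pKa)
= 10^(7.0 - 5.6)
= 25.1189

25.1189


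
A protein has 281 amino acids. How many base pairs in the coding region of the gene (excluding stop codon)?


Each amino acid = 1 codon = 3 bp
bp = 281 * 3 = 843 bp

843 bp


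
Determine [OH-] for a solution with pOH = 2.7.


[OH-] = 10^(-pOH)
[OH-] = 10^(-2.7)
[OH-] = 0.002 M

0.002 M


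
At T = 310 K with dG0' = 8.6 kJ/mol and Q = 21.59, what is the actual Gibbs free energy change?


dG = dG0' + RT * ln(Q) / 1000
dG = 8.6 + 8.314 * 310 * ln(21.59) / 1000
dG = 16.5182 kJ/mol

16.5182 kJ/mol


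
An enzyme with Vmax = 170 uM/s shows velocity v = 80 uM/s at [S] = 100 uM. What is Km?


Km = [S] * (Vmax - v) / v
Km = 100 * (170 - 80) / 80
Km = 112.5 uM

112.5 uM


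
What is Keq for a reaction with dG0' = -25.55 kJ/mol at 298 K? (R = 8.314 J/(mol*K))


Keq = exp(-dG0 * 1000 / (R * T))
Keq = exp(-(-25.55) * 1000 / (8.314 * 298))
Keq = 30107.08

30107.08


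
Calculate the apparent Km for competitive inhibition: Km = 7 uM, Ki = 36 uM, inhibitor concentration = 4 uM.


Km_app = Km * (1 + [I]/Ki)
Km_app = 7 * (1 + 4/36)
Km_app = 7.7778 uM

7.7778 uM


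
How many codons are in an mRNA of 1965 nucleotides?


codons = nucleotides / 3
codons = 1965 / 3 = 655

655


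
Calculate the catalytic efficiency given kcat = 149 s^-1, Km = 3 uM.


Catalytic efficiency = kcat / Km
= 149 / 3
= 49.6667 uM^-1*s^-1

49.6667 uM^-1*s^-1


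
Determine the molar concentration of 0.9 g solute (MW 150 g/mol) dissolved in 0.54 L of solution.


C = (mass / MW) / volume
C = (0.9 / 150) / 0.54
C = 0.0111 M

0.0111 M


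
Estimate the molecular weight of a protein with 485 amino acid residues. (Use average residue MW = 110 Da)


MW = n_residues * 110 Da
MW = 485 * 110
MW = 53350 Da

53350 Da


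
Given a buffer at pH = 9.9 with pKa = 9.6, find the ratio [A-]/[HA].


[A-]/[HA] = 10^(pH - pKa)
= 10^(9.9 - 9.6)
= 1.9953

1.9953


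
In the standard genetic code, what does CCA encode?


Standard genetic code lookup.
Codon CCA -> Pro

Pro


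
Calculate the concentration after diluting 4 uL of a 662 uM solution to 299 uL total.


C2 = C1 * V1 / V2
C2 = 662 * 4 / 299
C2 = 8.8562 uM

8.8562 uM


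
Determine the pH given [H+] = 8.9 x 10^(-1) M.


pH = -log10([H+])
pH = -log10(8.9 x 10^(-1))
pH = 0.0506

0.0506


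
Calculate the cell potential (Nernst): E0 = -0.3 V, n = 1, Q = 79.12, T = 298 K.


E = E0 - (RT/nF) * ln(Q)
E = -0.3 - (8.314 * 298 / (1 * 96485)) * ln(79.12)
E = -0.4122 V

-0.4122 V


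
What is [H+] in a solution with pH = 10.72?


[H+] = 10^(-pH)
[H+] = 10^(-10.72)
[H+] = 1.905e-11 M

1.905e-11 M


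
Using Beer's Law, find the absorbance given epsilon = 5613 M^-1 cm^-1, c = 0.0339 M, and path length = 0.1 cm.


A = epsilon * c * l
A = 5613 * 0.0339 * 0.1
A = 19.0281

19.0281


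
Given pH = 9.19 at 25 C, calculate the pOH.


pOH = 14 - pH
pOH = 14 - 9.19
pOH = 4.81

4.81


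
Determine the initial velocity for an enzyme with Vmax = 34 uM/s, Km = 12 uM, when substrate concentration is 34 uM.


v = Vmax * [S] / (Km + [S])
v = 34 * 34 / (12 + 34)
v = 25.1304 uM/s

25.1304 uM/s


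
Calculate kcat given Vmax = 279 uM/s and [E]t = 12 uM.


kcat = Vmax / [E]t
kcat = 279 / 12
kcat = 23.25 s^-1

23.25 s^-1


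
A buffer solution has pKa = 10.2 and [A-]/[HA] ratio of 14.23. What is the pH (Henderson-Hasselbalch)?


pH = pKa + log10([A-]/[HA])
pH = 10.2 + log10(14.23)
pH = 11.3532

11.3532


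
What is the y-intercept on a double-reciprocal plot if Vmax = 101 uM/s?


y-intercept = 1/Vmax
= 1/101
= 0.0099 s/uM

0.0099 s/uM


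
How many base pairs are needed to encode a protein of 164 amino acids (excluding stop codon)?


Each amino acid = 1 codon = 3 bp
bp = 164 * 3 = 492 bp

492 bp


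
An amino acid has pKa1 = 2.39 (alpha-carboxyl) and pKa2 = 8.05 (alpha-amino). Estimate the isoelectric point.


pI = (pKa1 + pKa2) / 2
pI = (2.39 + 8.05) / 2
pI = 5.22

5.22


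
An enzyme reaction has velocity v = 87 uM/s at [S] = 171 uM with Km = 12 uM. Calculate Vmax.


Vmax = v * (Km + [S]) / [S]
Vmax = 87 * (12 + 171) / 171
Vmax = 93.1053 uM/s

93.1053 uM/s


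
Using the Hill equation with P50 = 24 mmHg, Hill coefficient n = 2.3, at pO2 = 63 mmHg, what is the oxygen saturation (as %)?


Y = pO2^n / (P50^n + pO2^n)
Y = 63^2.3 / (24^2.3 + 63^2.3)
Y = 90.2%

90.2%


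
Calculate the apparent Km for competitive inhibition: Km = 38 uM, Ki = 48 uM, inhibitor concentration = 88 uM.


Km_app = Km * (1 + [I]/Ki)
Km_app = 38 * (1 + 88/48)
Km_app = 107.6667 uM

107.6667 uM


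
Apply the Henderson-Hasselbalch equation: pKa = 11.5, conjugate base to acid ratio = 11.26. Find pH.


pH = pKa + log10([A-]/[HA])
pH = 11.5 + log10(11.26)
pH = 12.5515

12.5515


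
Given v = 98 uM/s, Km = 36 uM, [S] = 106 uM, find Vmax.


Vmax = v * (Km + [S]) / [S]
Vmax = 98 * (36 + 106) / 106
Vmax = 131.283 uM/s

131.283 uM/s


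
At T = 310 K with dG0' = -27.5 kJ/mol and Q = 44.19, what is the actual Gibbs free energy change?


dG = dG0' + RT * ln(Q) / 1000
dG = -27.5 + 8.314 * 310 * ln(44.19) / 1000
dG = -17.7358 kJ/mol

-17.7358 kJ/mol


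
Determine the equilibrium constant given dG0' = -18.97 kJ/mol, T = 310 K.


Keq = exp(-dG0 * 1000 / (R * T))
Keq = exp(-(-18.97) * 1000 / (8.314 * 310))
Keq = 1572.3109

1572.3109


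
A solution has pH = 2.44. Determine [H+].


[H+] = 10^(-pH)
[H+] = 10^(-2.44)
[H+] = 0.0036 M

0.0036 M


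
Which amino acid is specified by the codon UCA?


Standard genetic code lookup.
Codon UCA -> Ser

Ser


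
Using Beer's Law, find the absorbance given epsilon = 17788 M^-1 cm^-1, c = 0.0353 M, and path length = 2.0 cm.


A = epsilon * c * l
A = 17788 * 0.0353 * 2.0
A = 1255.8328

1255.8328


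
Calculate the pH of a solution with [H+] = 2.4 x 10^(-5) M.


pH = -log10([H+])
pH = -log10(2.4 x 10^(-5))
pH = 4.6198

4.6198


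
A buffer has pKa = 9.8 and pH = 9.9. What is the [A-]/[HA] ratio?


[A-]/[HA] = 10^(pH - pKa)
= 10^(9.9 - 9.8)
= 1.2589

1.2589


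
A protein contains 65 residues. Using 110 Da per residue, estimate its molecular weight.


MW = n_residues * 110 Da
MW = 65 * 110
MW = 7150 Da

7150 Da


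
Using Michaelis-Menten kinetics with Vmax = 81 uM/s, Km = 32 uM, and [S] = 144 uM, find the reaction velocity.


v = Vmax * [S] / (Km + [S])
v = 81 * 144 / (32 + 144)
v = 66.2727 uM/s

66.2727 uM/s


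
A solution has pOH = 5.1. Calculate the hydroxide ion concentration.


[OH-] = 10^(-pOH)
[OH-] = 10^(-5.1)
[OH-] = 7.943e-06 M

7.943e-06 M


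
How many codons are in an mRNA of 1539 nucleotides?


codons = nucleotides / 3
codons = 1539 / 3 = 513

513


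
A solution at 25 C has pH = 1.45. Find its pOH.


pOH = 14 - pH
pOH = 14 - 1.45
pOH = 12.55

12.55


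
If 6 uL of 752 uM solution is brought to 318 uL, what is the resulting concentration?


C2 = C1 * V1 / V2
C2 = 752 * 6 / 318
C2 = 14.1887 uM

14.1887 uM


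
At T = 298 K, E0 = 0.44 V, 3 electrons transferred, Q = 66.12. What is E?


E = E0 - (RT/nF) * ln(Q)
E = 0.44 - (8.314 * 298 / (3 * 96485)) * ln(66.12)
E = 0.4041 V

0.4041 V


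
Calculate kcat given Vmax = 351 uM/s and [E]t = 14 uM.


kcat = Vmax / [E]t
kcat = 351 / 14
kcat = 25.0714 s^-1

25.0714 s^-1


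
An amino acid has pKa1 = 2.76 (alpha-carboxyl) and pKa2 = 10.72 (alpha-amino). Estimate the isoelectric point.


pI = (pKa1 + pKa2) / 2
pI = (2.76 + 10.72) / 2
pI = 6.74

6.74


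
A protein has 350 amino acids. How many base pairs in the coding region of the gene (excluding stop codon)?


Each amino acid = 1 codon = 3 bp
bp = 350 * 3 = 1050 bp

1050 bp


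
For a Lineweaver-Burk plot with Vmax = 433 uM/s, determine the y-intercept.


y-intercept = 1/Vmax
= 1/433
= 0.0023 s/uM

0.0023 s/uM


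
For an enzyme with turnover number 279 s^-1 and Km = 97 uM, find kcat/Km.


Catalytic efficiency = kcat / Km
= 279 / 97
= 2.8763 uM^-1*s^-1

2.8763 uM^-1*s^-1


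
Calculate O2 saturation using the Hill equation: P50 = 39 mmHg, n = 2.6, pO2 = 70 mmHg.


Y = pO2^n / (P50^n + pO2^n)
Y = 70^2.6 / (39^2.6 + 70^2.6)
Y = 82.07%

82.07%


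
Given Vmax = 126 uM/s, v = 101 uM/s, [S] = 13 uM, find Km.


Km = [S] * (Vmax - v) / v
Km = 13 * (126 - 101) / 101
Km = 3.2178 uM

3.2178 uM


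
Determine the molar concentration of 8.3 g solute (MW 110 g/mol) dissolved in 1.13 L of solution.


C = (mass / MW) / volume
C = (8.3 / 110) / 1.13
C = 0.0668 M

0.0668 M


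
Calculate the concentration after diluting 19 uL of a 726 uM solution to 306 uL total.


C2 = C1 * V1 / V2
C2 = 726 * 19 / 306
C2 = 45.0784 uM

45.0784 uM


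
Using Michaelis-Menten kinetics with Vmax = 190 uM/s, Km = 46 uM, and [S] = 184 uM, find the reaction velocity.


v = Vmax * [S] / (Km + [S])
v = 190 * 184 / (46 + 184)
v = 152.0 uM/s

152.0 uM/s


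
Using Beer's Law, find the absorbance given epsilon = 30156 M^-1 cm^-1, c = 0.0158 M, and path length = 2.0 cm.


A = epsilon * c * l
A = 30156 * 0.0158 * 2.0
A = 952.9296

952.9296


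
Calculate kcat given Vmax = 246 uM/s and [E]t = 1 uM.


kcat = Vmax / [E]t
kcat = 246 / 1
kcat = 246.0 s^-1

246.0 s^-1


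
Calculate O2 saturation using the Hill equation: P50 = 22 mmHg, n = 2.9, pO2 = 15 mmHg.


Y = pO2^n / (P50^n + pO2^n)
Y = 15^2.9 / (22^2.9 + 15^2.9)
Y = 24.77%

24.77%


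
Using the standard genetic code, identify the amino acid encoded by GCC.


Standard genetic code lookup.
Codon GCC -> Ala

Ala


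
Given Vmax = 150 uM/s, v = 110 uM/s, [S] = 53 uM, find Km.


Km = [S] * (Vmax - v) / v
Km = 53 * (150 - 110) / 110
Km = 19.2727 uM

19.2727 uM


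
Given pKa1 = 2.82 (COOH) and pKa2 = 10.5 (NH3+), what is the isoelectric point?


pI = (pKa1 + pKa2) / 2
pI = (2.82 + 10.5) / 2
pI = 6.66

6.66


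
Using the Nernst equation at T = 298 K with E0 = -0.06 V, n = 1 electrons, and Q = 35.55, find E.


E = E0 - (RT/nF) * ln(Q)
E = -0.06 - (8.314 * 298 / (1 * 96485)) * ln(35.55)
E = -0.1517 V

-0.1517 V


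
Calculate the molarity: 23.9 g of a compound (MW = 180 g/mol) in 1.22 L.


C = (mass / MW) / volume
C = (23.9 / 180) / 1.22
C = 0.1088 M

0.1088 M


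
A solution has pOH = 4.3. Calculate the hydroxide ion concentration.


[OH-] = 10^(-pOH)
[OH-] = 10^(-4.3)
[OH-] = 5.012e-05 M

5.012e-05 M


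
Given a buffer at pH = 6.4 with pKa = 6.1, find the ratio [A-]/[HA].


[A-]/[HA] = 10^(pH - pKa)
= 10^(6.4 - 6.1)
= 1.9953

1.9953


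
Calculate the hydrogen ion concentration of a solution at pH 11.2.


[H+] = 10^(-pH)
[H+] = 10^(-11.2)
[H+] = 6.310e-12 M

6.310e-12 M


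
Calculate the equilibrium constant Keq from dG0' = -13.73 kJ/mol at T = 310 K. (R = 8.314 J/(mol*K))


Keq = exp(-dG0 * 1000 / (R * T))
Keq = exp(-(-13.73) * 1000 / (8.314 * 310))
Keq = 205.8603

205.8603


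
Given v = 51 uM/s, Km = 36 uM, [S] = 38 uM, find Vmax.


Vmax = v * (Km + [S]) / [S]
Vmax = 51 * (36 + 38) / 38
Vmax = 99.3158 uM/s

99.3158 uM/s


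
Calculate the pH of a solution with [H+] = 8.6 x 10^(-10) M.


pH = -log10([H+])
pH = -log10(8.6 x 10^(-10))
pH = 9.0655

9.0655


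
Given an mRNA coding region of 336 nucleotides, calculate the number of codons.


codons = nucleotides / 3
codons = 336 / 3 = 112

112


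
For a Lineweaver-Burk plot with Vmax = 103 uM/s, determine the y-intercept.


y-intercept = 1/Vmax
= 1/103
= 0.0097 s/uM

0.0097 s/uM


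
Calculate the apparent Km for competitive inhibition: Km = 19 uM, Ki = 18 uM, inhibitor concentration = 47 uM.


Km_app = Km * (1 + [I]/Ki)
Km_app = 19 * (1 + 47/18)
Km_app = 68.6111 uM

68.6111 uM


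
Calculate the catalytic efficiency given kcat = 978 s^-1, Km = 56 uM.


Catalytic efficiency = kcat / Km
= 978 / 56
= 17.4643 uM^-1*s^-1

17.4643 uM^-1*s^-1


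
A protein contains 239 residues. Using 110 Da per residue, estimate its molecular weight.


MW = n_residues * 110 Da
MW = 239 * 110
MW = 26290 Da

26290 Da


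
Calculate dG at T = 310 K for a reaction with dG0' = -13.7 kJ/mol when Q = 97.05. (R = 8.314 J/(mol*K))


dG = dG0' + RT * ln(Q) / 1000
dG = -13.7 + 8.314 * 310 * ln(97.05) / 1000
dG = -1.9081 kJ/mol

-1.9081 kJ/mol


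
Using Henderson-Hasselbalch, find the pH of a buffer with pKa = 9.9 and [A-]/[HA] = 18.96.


pH = pKa + log10([A-]/[HA])
pH = 9.9 + log10(18.96)
pH = 11.1778

11.1778


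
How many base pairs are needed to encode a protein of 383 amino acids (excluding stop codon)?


Each amino acid = 1 codon = 3 bp
bp = 383 * 3 = 1149 bp

1149 bp


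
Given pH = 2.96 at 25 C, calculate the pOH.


pOH = 14 - pH
pOH = 14 - 2.96
pOH = 11.04

11.04


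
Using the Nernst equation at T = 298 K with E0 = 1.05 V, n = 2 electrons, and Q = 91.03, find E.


E = E0 - (RT/nF) * ln(Q)
E = 1.05 - (8.314 * 298 / (2 * 96485)) * ln(91.03)
E = 0.9921 V

0.9921 V


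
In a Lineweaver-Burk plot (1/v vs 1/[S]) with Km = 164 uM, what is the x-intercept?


x-intercept = -1/Km
= -1/164
= -0.0061 1/uM

-0.0061 1/uM


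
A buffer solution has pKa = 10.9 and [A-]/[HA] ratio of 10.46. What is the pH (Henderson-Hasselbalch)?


pH = pKa + log10([A-]/[HA])
pH = 10.9 + log10(10.46)
pH = 11.9195

11.9195


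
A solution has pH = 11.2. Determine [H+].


[H+] = 10^(-pH)
[H+] = 10^(-11.2)
[H+] = 6.310e-12 M

6.310e-12 M


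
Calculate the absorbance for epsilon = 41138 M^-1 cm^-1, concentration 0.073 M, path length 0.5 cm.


A = epsilon * c * l
A = 41138 * 0.073 * 0.5
A = 1501.537

1501.537


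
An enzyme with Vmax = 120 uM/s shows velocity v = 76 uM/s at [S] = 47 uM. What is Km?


Km = [S] * (Vmax - v) / v
Km = 47 * (120 - 76) / 76
Km = 27.2105 uM

27.2105 uM


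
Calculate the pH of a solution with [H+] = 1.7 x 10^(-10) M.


pH = -log10([H+])
pH = -log10(1.7 x 10^(-10))
pH = 9.7696

9.7696


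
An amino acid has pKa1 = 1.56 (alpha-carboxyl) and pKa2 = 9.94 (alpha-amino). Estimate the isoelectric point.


pI = (pKa1 + pKa2) / 2
pI = (1.56 + 9.94) / 2
pI = 5.75

5.75


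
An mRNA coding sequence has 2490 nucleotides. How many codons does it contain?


codons = nucleotides / 3
codons = 2490 / 3 = 830

830


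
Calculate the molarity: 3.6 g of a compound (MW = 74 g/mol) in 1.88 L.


C = (mass / MW) / volume
C = (3.6 / 74) / 1.88
C = 0.0259 M

0.0259 M


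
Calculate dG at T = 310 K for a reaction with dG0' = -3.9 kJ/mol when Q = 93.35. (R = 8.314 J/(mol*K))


dG = dG0' + RT * ln(Q) / 1000
dG = -3.9 + 8.314 * 310 * ln(93.35) / 1000
dG = 7.7917 kJ/mol

7.7917 kJ/mol


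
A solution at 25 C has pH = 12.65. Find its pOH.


pOH = 14 - pH
pOH = 14 - 12.65
pOH = 1.35

1.35


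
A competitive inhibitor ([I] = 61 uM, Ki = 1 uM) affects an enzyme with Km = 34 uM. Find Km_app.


Km_app = Km * (1 + [I]/Ki)
Km_app = 34 * (1 + 61/1)
Km_app = 2108.0 uM

2108.0 uM


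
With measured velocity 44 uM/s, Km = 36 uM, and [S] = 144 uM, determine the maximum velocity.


Vmax = v * (Km + [S]) / [S]
Vmax = 44 * (36 + 144) / 144
Vmax = 55.0 uM/s

55.0 uM/s


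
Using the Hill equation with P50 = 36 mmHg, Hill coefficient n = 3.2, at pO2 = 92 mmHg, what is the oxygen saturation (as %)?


Y = pO2^n / (P50^n + pO2^n)
Y = 92^3.2 / (36^3.2 + 92^3.2)
Y = 95.27%

95.27%


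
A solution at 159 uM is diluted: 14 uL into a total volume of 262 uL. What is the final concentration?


C2 = C1 * V1 / V2
C2 = 159 * 14 / 262
C2 = 8.4962 uM

8.4962 uM


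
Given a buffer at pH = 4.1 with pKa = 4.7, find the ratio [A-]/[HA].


[A-]/[HA] = 10^(pH - pKa)
= 10^(4.1 - 4.7)
= 0.2512

0.2512


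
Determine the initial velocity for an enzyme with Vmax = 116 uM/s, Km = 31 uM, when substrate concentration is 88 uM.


v = Vmax * [S] / (Km + [S])
v = 116 * 88 / (31 + 88)
v = 85.7815 uM/s

85.7815 uM/s


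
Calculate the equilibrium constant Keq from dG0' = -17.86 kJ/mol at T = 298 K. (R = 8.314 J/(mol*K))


Keq = exp(-dG0 * 1000 / (R * T))
Keq = exp(-(-17.86) * 1000 / (8.314 * 298))
Keq = 1351.0947

1351.0947


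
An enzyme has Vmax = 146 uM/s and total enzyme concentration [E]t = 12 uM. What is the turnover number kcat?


kcat = Vmax / [E]t
kcat = 146 / 12
kcat = 12.1667 s^-1

12.1667 s^-1


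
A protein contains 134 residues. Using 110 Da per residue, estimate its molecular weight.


MW = n_residues * 110 Da
MW = 134 * 110
MW = 14740 Da

14740 Da


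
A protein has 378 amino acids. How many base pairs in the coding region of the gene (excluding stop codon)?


Each amino acid = 1 codon = 3 bp
bp = 378 * 3 = 1134 bp

1134 bp


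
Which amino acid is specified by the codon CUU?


Standard genetic code lookup.
Codon CUU -> Leu

Leu


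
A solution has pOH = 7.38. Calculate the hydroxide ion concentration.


[OH-] = 10^(-pOH)
[OH-] = 10^(-7.38)
[OH-] = 4.169e-08 M

4.169e-08 M


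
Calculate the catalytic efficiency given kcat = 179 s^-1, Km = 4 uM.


Catalytic efficiency = kcat / Km
= 179 / 4
= 44.75 uM^-1*s^-1

44.75 uM^-1*s^-1


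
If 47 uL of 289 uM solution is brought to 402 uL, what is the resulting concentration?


C2 = C1 * V1 / V2
C2 = 289 * 47 / 402
C2 = 33.7886 uM

33.7886 uM


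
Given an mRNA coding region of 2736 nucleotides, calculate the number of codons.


codons = nucleotides / 3
codons = 2736 / 3 = 912

912


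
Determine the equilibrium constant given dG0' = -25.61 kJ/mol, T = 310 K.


Keq = exp(-dG0 * 1000 / (R * T))
Keq = exp(-(-25.61) * 1000 / (8.314 * 310))
Keq = 20673.3622

20673.3622


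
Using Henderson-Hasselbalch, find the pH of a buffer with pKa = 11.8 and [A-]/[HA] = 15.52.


pH = pKa + log10([A-]/[HA])
pH = 11.8 + log10(15.52)
pH = 12.9909

12.9909


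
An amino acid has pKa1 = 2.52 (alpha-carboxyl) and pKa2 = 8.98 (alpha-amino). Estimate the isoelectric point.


pI = (pKa1 + pKa2) / 2
pI = (2.52 + 8.98) / 2
pI = 5.75

5.75


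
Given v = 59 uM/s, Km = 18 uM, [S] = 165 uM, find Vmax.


Vmax = v * (Km + [S]) / [S]
Vmax = 59 * (18 + 165) / 165
Vmax = 65.4364 uM/s

65.4364 uM/s


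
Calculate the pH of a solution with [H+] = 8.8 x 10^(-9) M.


pH = -log10([H+])
pH = -log10(8.8 x 10^(-9))
pH = 8.0555

8.0555


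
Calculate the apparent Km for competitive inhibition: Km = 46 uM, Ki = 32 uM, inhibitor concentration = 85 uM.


Km_app = Km * (1 + [I]/Ki)
Km_app = 46 * (1 + 85/32)
Km_app = 168.1875 uM

168.1875 uM


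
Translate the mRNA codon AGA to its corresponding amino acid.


Standard genetic code lookup.
Codon AGA -> Arg

Arg


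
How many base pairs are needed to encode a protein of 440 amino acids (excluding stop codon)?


Each amino acid = 1 codon = 3 bp
bp = 440 * 3 = 1320 bp

1320 bp


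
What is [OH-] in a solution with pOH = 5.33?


[OH-] = 10^(-pOH)
[OH-] = 10^(-5.33)
[OH-] = 4.677e-06 M

4.677e-06 M


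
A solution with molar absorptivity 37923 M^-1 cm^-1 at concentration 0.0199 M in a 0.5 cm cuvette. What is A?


A = epsilon * c * l
A = 37923 * 0.0199 * 0.5
A = 377.3339

377.3339


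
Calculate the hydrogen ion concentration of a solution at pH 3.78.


[H+] = 10^(-pH)
[H+] = 10^(-3.78)
[H+] = 1.660e-04 M

1.660e-04 M


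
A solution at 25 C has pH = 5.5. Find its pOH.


pOH = 14 - pH
pOH = 14 - 5.5
pOH = 8.5

8.5


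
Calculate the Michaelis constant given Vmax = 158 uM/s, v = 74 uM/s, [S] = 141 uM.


Km = [S] * (Vmax - v) / v
Km = 141 * (158 - 74) / 74
Km = 160.0541 uM

160.0541 uM


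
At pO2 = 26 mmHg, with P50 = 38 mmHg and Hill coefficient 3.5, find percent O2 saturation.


Y = pO2^n / (P50^n + pO2^n)
Y = 26^3.5 / (38^3.5 + 26^3.5)
Y = 20.95%

20.95%


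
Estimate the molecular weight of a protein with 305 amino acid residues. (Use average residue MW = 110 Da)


MW = n_residues * 110 Da
MW = 305 * 110
MW = 33550 Da

33550 Da


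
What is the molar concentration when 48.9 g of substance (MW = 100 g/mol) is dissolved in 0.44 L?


C = (mass / MW) / volume
C = (48.9 / 100) / 0.44
C = 1.1114 M

1.1114 M


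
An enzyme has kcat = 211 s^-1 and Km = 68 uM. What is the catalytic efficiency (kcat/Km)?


Catalytic efficiency = kcat / Km
= 211 / 68
= 3.1029 uM^-1*s^-1

3.1029 uM^-1*s^-1


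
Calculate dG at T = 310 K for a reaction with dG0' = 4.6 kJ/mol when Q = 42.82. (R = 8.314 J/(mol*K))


dG = dG0' + RT * ln(Q) / 1000
dG = 4.6 + 8.314 * 310 * ln(42.82) / 1000
dG = 14.2831 kJ/mol

14.2831 kJ/mol


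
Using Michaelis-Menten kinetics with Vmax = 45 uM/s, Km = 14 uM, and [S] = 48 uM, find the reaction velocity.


v = Vmax * [S] / (Km + [S])
v = 45 * 48 / (14 + 48)
v = 34.8387 uM/s

34.8387 uM/s


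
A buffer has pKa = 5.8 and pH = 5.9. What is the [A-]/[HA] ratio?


[A-]/[HA] = 10^(pH - pKa)
= 10^(5.9 - 5.8)
= 1.2589

1.2589


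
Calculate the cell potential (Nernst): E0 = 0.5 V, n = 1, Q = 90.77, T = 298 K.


E = E0 - (RT/nF) * ln(Q)
E = 0.5 - (8.314 * 298 / (1 * 96485)) * ln(90.77)
E = 0.3842 V

0.3842 V


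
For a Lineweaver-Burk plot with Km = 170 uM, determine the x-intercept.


x-intercept = -1/Km
= -1/170
= -0.0059 1/uM

-0.0059 1/uM


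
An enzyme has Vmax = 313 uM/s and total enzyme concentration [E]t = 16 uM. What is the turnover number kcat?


kcat = Vmax / [E]t
kcat = 313 / 16
kcat = 19.5625 s^-1

19.5625 s^-1


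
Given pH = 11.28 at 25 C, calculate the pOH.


pOH = 14 - pH
pOH = 14 - 11.28
pOH = 2.72

2.72


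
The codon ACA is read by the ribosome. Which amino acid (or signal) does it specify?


Standard genetic code lookup.
Codon ACA -> Thr

Thr


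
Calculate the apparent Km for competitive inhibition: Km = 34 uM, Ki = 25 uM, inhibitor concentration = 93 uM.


Km_app = Km * (1 + [I]/Ki)
Km_app = 34 * (1 + 93/25)
Km_app = 160.48 uM

160.48 uM


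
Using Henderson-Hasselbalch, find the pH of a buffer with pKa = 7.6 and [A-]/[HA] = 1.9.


pH = pKa + log10([A-]/[HA])
pH = 7.6 + log10(1.9)
pH = 7.8788

7.8788


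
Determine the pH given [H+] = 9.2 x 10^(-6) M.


pH = -log10([H+])
pH = -log10(9.2 x 10^(-6))
pH = 5.0362

5.0362


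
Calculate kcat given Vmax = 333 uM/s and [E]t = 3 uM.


kcat = Vmax / [E]t
kcat = 333 / 3
kcat = 111.0 s^-1

111.0 s^-1


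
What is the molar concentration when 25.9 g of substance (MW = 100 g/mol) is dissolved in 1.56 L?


C = (mass / MW) / volume
C = (25.9 / 100) / 1.56
C = 0.166 M

0.166 M


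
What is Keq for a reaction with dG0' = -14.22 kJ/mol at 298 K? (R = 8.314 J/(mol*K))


Keq = exp(-dG0 * 1000 / (R * T))
Keq = exp(-(-14.22) * 1000 / (8.314 * 298))
Keq = 310.9058

310.9058


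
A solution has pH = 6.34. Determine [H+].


[H+] = 10^(-pH)
[H+] = 10^(-6.34)
[H+] = 4.571e-07 M

4.571e-07 M


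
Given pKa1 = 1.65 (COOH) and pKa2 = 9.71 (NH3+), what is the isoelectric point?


pI = (pKa1 + pKa2) / 2
pI = (1.65 + 9.71) / 2
pI = 5.68

5.68


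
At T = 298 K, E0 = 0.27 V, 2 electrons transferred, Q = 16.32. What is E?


E = E0 - (RT/nF) * ln(Q)
E = 0.27 - (8.314 * 298 / (2 * 96485)) * ln(16.32)
E = 0.2341 V

0.2341 V


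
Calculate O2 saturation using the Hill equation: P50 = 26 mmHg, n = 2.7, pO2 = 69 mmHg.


Y = pO2^n / (P50^n + pO2^n)
Y = 69^2.7 / (26^2.7 + 69^2.7)
Y = 93.31%

93.31%


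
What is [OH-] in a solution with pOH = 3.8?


[OH-] = 10^(-pOH)
[OH-] = 10^(-3.8)
[OH-] = 1.585e-04 M

1.585e-04 M


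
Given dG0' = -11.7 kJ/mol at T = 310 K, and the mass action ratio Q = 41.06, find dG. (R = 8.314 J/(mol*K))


dG = dG0' + RT * ln(Q) / 1000
dG = -11.7 + 8.314 * 310 * ln(41.06) / 1000
dG = -2.1251 kJ/mol

-2.1251 kJ/mol


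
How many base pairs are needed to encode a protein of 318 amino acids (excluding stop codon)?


Each amino acid = 1 codon = 3 bp
bp = 318 * 3 = 954 bp

954 bp


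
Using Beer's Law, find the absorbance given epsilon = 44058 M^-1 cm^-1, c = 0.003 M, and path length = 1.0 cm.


A = epsilon * c * l
A = 44058 * 0.003 * 1.0
A = 132.174

132.174


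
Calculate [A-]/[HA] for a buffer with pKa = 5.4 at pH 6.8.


[A-]/[HA] = 10^(pH - pKa)
= 10^(6.8 - 5.4)
= 25.1189

25.1189


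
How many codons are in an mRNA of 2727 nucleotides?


codons = nucleotides / 3
codons = 2727 / 3 = 909

909


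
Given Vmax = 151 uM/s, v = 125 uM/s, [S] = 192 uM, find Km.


Km = [S] * (Vmax - v) / v
Km = 192 * (151 - 125) / 125
Km = 39.936 uM

39.936 uM


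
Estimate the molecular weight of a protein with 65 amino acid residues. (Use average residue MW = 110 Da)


MW = n_residues * 110 Da
MW = 65 * 110
MW = 7150 Da

7150 Da


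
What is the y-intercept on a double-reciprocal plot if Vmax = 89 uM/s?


y-intercept = 1/Vmax
= 1/89
= 0.0112 s/uM

0.0112 s/uM


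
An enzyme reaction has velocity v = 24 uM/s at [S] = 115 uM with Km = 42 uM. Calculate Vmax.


Vmax = v * (Km + [S]) / [S]
Vmax = 24 * (42 + 115) / 115
Vmax = 32.7652 uM/s

32.7652 uM/s


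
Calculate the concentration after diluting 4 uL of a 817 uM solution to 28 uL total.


C2 = C1 * V1 / V2
C2 = 817 * 4 / 28
C2 = 116.7143 uM

116.7143 uM


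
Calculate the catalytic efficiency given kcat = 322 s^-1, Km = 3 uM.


Catalytic efficiency = kcat / Km
= 322 / 3
= 107.3333 uM^-1*s^-1

107.3333 uM^-1*s^-1


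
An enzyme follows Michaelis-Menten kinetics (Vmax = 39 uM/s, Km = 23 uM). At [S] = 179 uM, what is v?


v = Vmax * [S] / (Km + [S])
v = 39 * 179 / (23 + 179)
v = 34.5594 uM/s

34.5594 uM/s


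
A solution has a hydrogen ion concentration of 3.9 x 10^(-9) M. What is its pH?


pH = -log10([H+])
pH = -log10(3.9 x 10^(-9))
pH = 8.4089

8.4089


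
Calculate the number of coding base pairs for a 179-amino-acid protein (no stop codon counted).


Each amino acid = 1 codon = 3 bp
bp = 179 * 3 = 537 bp

537 bp


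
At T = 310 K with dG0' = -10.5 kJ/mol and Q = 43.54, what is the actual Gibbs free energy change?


dG = dG0' + RT * ln(Q) / 1000
dG = -10.5 + 8.314 * 310 * ln(43.54) / 1000
dG = -0.7739 kJ/mol

-0.7739 kJ/mol


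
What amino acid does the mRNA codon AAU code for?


Standard genetic code lookup.
Codon AAU -> Asn

Asn


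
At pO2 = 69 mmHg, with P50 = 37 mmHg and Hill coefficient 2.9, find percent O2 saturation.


Y = pO2^n / (P50^n + pO2^n)
Y = 69^2.9 / (37^2.9 + 69^2.9)
Y = 85.9%

85.9%


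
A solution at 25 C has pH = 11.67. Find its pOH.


pOH = 14 - pH
pOH = 14 - 11.67
pOH = 2.33

2.33


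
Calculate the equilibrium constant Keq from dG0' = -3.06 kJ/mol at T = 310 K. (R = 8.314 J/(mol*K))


Keq = exp(-dG0 * 1000 / (R * T))
Keq = exp(-(-3.06) * 1000 / (8.314 * 310))
Keq = 3.2781

3.2781


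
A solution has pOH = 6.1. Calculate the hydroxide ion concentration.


[OH-] = 10^(-pOH)
[OH-] = 10^(-6.1)
[OH-] = 7.943e-07 M

7.943e-07 M


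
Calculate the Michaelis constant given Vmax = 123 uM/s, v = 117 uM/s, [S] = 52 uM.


Km = [S] * (Vmax - v) / v
Km = 52 * (123 - 117) / 117
Km = 2.6667 uM

2.6667 uM


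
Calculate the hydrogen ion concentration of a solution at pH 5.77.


[H+] = 10^(-pH)
[H+] = 10^(-5.77)
[H+] = 1.698e-06 M

1.698e-06 M


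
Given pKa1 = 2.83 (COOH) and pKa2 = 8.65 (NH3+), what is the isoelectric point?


pI = (pKa1 + pKa2) / 2
pI = (2.83 + 8.65) / 2
pI = 5.74

5.74


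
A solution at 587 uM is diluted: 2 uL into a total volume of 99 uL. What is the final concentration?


C2 = C1 * V1 / V2
C2 = 587 * 2 / 99
C2 = 11.8586 uM

11.8586 uM


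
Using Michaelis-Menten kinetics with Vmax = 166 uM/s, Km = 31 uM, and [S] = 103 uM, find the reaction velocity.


v = Vmax * [S] / (Km + [S])
v = 166 * 103 / (31 + 103)
v = 127.597 uM/s

127.597 uM/s


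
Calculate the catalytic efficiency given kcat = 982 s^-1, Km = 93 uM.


Catalytic efficiency = kcat / Km
= 982 / 93
= 10.5591 uM^-1*s^-1

10.5591 uM^-1*s^-1


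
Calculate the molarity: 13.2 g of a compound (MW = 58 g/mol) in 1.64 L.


C = (mass / MW) / volume
C = (13.2 / 58) / 1.64
C = 0.1388 M

0.1388 M


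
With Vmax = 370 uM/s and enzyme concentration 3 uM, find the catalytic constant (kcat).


kcat = Vmax / [E]t
kcat = 370 / 3
kcat = 123.3333 s^-1

123.3333 s^-1


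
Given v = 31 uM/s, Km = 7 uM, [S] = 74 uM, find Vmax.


Vmax = v * (Km + [S]) / [S]
Vmax = 31 * (7 + 74) / 74
Vmax = 33.9324 uM/s

33.9324 uM/s


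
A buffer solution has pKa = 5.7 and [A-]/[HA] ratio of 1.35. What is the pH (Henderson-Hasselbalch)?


pH = pKa + log10([A-]/[HA])
pH = 5.7 + log10(1.35)
pH = 5.8303

5.8303


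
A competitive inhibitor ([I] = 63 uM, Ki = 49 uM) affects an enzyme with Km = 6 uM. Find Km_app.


Km_app = Km * (1 + [I]/Ki)
Km_app = 6 * (1 + 63/49)
Km_app = 13.7143 uM

13.7143 uM


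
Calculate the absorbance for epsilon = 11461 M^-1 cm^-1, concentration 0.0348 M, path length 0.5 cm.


A = epsilon * c * l
A = 11461 * 0.0348 * 0.5
A = 199.4214

199.4214


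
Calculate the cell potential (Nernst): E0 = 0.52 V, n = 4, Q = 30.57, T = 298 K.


E = E0 - (RT/nF) * ln(Q)
E = 0.52 - (8.314 * 298 / (4 * 96485)) * ln(30.57)
E = 0.498 V

0.498 V


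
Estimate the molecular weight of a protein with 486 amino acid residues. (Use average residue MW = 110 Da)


MW = n_residues * 110 Da
MW = 486 * 110
MW = 53460 Da

53460 Da


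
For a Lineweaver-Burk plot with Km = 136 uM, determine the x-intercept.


x-intercept = -1/Km
= -1/136
= -0.0074 1/uM

-0.0074 1/uM


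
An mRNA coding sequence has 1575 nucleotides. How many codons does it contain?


codons = nucleotides / 3
codons = 1575 / 3 = 525

525


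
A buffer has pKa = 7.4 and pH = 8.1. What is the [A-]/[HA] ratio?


[A-]/[HA] = 10^(pH - pKa)
= 10^(8.1 - 7.4)
= 5.0119

5.0119


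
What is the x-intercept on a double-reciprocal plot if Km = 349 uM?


x-intercept = -1/Km
= -1/349
= -0.0029 1/uM

-0.0029 1/uM


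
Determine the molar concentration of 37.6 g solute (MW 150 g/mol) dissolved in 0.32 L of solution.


C = (mass / MW) / volume
C = (37.6 / 150) / 0.32
C = 0.7833 M

0.7833 M


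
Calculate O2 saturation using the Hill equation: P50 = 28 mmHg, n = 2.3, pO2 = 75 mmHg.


Y = pO2^n / (P50^n + pO2^n)
Y = 75^2.3 / (28^2.3 + 75^2.3)
Y = 90.6%

90.6%


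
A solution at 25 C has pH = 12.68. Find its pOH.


pOH = 14 - pH
pOH = 14 - 12.68
pOH = 1.32

1.32


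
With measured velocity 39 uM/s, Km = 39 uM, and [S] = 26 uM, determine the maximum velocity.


Vmax = v * (Km + [S]) / [S]
Vmax = 39 * (39 + 26) / 26
Vmax = 97.5 uM/s

97.5 uM/s


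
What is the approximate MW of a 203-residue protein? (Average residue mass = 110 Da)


MW = n_residues * 110 Da
MW = 203 * 110
MW = 22330 Da

22330 Da
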